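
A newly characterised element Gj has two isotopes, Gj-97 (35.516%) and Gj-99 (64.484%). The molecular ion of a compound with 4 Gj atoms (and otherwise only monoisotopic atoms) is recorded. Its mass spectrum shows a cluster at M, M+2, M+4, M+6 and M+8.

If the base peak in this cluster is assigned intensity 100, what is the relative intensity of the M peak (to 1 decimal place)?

(0.35516 + 0.64484)^4 gives M 0.0159, M+2 0.1156, M+4 0.3147, M+6 0.3809, M+8 0.1729; the largest is M+6.
P(M+6) = C(4,3) × 0.35516^1 × 0.64484^3 = 4 × 0.35516 × 0.26813648 = 0.380925 (base)
P(M) = C(4,0) × 0.35516^4 × 0.64484^0 = 1 × 0.01591095 × 1.0000 = 0.015911
Relative intensity = 0.015911 / 0.380925 × 100 = 4.2

4.2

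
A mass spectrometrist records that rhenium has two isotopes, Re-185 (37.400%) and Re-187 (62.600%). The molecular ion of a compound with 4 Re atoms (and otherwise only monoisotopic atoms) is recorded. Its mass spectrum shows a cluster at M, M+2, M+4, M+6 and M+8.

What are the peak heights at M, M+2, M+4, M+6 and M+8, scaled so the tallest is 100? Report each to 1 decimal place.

Each Re atom is independently Re-185 (p = 0.37400) or Re-187 (q = 0.62600); the cluster is the binomial expansion (p + q)^4.
P(M) = 0.37400^4 = 0.019565
P(M+2) = 4 × 0.37400^3 × 0.62600^1 = 0.130993
P(M+4) = 6 × 0.37400^2 × 0.62600^2 = 0.328884
P(M+6) = 4 × 0.37400^1 × 0.62600^3 = 0.366990
P(M+8) = 0.62600^4 = 0.153567
The M+6 peak is largest (0.366990); scaling to 100 gives 5.3 : 35.7 : 89.6 : 100.0 : 41.8.

5.3 : 35.7 : 89.6 : 100.0 : 41.8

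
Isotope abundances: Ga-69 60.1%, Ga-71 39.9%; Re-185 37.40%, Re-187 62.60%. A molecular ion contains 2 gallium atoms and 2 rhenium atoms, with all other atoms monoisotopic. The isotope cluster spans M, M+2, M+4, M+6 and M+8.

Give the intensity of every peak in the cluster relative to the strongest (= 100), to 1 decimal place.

Gallium pattern (n=2): 0.361201 : 0.479598 : 0.159201
Rhenium pattern (n=2): 0.139876 : 0.468248 : 0.391876
Convolve the two distributions (both contribute in 2-u steps):
  M: 0.361201×0.139876 = 0.050523
  M+2: 0.361201×0.468248 + 0.479598×0.139876 = 0.236216
  M+4: 0.361201×0.391876 + 0.479598×0.468248 + 0.159201×0.139876 = 0.388385
  M+6: 0.479598×0.391876 + 0.159201×0.468248 = 0.262488
  M+8: 0.159201×0.391876 = 0.062387
Scale to base peak (0.388385) = 100: 13.0 : 60.8 : 100.0 : 67.6 : 16.1

13.0 : 60.8 : 100.0 : 67.6 : 16.1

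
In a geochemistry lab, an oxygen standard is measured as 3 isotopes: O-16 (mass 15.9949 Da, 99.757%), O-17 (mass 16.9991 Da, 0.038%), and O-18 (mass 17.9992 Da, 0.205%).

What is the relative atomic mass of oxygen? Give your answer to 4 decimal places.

The abundance-weighted mean is 0.99757 × 15.9949 + 0.00038 × 16.9991 + 0.00205 × 17.9992
= 15.95603 + 0.00646 + 0.03690 = 15.99939 Da

15.9994 Da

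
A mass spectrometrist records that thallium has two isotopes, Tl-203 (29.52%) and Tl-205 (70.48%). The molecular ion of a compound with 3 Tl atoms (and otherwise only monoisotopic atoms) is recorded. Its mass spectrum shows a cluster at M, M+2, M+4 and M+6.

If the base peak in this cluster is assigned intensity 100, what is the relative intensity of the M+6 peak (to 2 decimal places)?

79.58

(0.2952 + 0.7048)^3 gives M 0.0257, M+2 0.1843, M+4 0.4399, M+6 0.3501; the largest is M+4.
P(M+4) = C(3,2) × 0.2952^1 × 0.7048^2 = 3 × 0.2952 × 0.49674304 = 0.439916 (base)
P(M+6) = C(3,3) × 0.2952^0 × 0.7048^3 = 1 × 1.0000 × 0.35010449 = 0.350104
Relative intensity = 0.350104 / 0.439916 × 100 = 79.58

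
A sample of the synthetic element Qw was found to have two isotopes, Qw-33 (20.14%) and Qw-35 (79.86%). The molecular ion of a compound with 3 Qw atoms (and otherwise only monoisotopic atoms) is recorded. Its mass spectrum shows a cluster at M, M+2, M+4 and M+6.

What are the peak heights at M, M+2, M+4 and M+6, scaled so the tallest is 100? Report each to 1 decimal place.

1.6 : 19.1 : 75.7 : 100.0

Expanding (0.2014 + 0.7986)^3:
P(M) = 0.2014^3 = 0.008169
P(M+2) = 3 × 0.2014^2 × 0.7986^1 = 0.097178
P(M+4) = 3 × 0.2014^1 × 0.7986^2 = 0.385336
P(M+6) = 0.7986^3 = 0.509317
The M+6 peak is largest (0.509317); scaling to 100 gives 1.6 : 19.1 : 75.7 : 100.0.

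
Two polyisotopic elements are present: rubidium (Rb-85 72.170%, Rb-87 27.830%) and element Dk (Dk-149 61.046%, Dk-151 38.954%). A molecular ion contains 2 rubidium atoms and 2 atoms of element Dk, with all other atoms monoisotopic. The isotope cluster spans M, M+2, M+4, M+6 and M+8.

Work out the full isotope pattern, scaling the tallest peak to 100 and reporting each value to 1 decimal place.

48.8 : 100.0 : 75.2 : 24.6 : 3.0

Rubidium pattern (n=2): 0.52085089 : 0.40169822 : 0.07745089
Element Dk pattern (n=2): 0.37266141 : 0.47559718 : 0.15174141
Convolve the two distributions (both contribute in 2-u steps):
  M: 0.52085089×0.37266141 = 0.194101
  M+2: 0.52085089×0.47559718 + 0.40169822×0.37266141 = 0.397413
  M+4: 0.52085089×0.15174141 + 0.40169822×0.47559718 + 0.07745089×0.37266141 = 0.298944
  M+6: 0.40169822×0.15174141 + 0.07745089×0.47559718 = 0.097790
  M+8: 0.07745089×0.15174141 = 0.011753
Scale to base peak (0.397413) = 100: 48.8 : 100.0 : 75.2 : 24.6 : 3.0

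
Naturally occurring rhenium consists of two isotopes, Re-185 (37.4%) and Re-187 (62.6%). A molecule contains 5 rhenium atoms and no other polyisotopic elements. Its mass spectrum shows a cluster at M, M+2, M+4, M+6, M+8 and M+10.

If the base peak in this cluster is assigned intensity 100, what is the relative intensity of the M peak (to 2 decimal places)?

2.13

Binomial terms of (0.374 + 0.626)^5: M 0.0073, M+2 0.0612, M+4 0.2050, M+6 0.3431, M+8 0.2872, M+10 0.0961 → M+6 is the base peak.
P(M+6) = C(5,3) × 0.374^2 × 0.626^3 = 10 × 0.139876 × 0.24531438 = 0.343136 (base)
P(M) = C(5,0) × 0.374^5 × 0.626^0 = 1 × 0.00731742 × 1.0000 = 0.007317
Relative intensity = 0.007317 / 0.343136 × 100 = 2.13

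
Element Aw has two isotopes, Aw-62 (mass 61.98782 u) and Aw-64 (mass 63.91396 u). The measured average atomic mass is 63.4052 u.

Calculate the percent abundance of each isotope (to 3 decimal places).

Aw-62: 26.413%, Aw-64: 73.587%

With x = fraction of Aw-62 (so Aw-64 is 1 − x):
61.98782·x + 63.91396·(1 − x) = 63.4052
(61.98782 − 63.91396)·x = 63.4052 − 63.91396
x = -0.50876 / -1.92614 = 0.26413 → 26.413% Aw-62, 73.587% Aw-64.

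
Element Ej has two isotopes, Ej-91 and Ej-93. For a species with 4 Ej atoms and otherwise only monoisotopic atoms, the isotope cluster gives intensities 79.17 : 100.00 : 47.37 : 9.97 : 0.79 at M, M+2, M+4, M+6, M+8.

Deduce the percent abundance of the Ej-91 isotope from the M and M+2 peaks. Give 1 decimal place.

If p is the fraction of Ej that is Ej-91, then I(M+2)/I(M) = [C(4,1)·p^3·(1−p)] / p^4 = 4·(1−p)/p = 100.00/79.17 = 1.2631
(1−p)/p = 1.2631/4 = 0.3158  ⇒  p = 1/(1 + 0.3158) = 0.7600
Ej-91: 76.0%, Ej-93: 24.0%.

76.0%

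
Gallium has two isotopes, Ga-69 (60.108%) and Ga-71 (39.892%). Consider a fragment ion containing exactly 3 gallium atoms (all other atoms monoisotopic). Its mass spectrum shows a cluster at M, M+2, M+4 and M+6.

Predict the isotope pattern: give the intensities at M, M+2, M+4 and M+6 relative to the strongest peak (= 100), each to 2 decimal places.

The 3 Ga atoms are independent, so intensities follow the terms of (0.60108 + 0.39892)^3.
P(M) = 0.60108^3 = 0.217169
P(M+2) = 3 × 0.60108^2 × 0.39892^1 = 0.432386
P(M+4) = 3 × 0.60108^1 × 0.39892^2 = 0.286963
P(M+6) = 0.39892^3 = 0.063483
The M+2 peak is largest (0.432386); scaling to 100 gives 50.23 : 100.00 : 66.37 : 14.68.

50.23 : 100.00 : 66.37 : 14.68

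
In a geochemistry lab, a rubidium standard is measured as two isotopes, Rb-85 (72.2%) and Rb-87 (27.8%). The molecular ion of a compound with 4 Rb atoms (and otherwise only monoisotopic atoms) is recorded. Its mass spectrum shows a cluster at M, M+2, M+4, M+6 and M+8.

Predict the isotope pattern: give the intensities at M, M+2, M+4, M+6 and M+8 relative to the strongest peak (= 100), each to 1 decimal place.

The 4 Rb atoms are independent, so intensities follow the terms of (0.722 + 0.278)^4.
P(M) = 0.722^4 = 0.271737
P(M+2) = 4 × 0.722^3 × 0.278^1 = 0.418520
P(M+4) = 6 × 0.722^2 × 0.278^2 = 0.241721
P(M+6) = 4 × 0.722^1 × 0.278^3 = 0.062049
P(M+8) = 0.278^4 = 0.005973
The M+2 peak is largest (0.418520); scaling to 100 gives 64.9 : 100.0 : 57.8 : 14.8 : 1.4.

64.9 : 100.0 : 57.8 : 14.8 : 1.4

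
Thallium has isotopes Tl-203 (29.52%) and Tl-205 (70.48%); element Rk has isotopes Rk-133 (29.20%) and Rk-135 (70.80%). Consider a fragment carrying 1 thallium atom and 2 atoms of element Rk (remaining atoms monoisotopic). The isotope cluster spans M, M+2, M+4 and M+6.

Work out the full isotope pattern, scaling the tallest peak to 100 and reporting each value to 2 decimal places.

5.73 : 41.46 : 100.00 : 80.41

Thallium pattern (n=1): 0.2952 : 0.7048
Element Rk pattern (n=2): 0.085264 : 0.413472 : 0.501264
Convolve the two distributions (both contribute in 2-u steps):
  M: 0.2952×0.085264 = 0.025170
  M+2: 0.2952×0.413472 + 0.7048×0.085264 = 0.182151
  M+4: 0.2952×0.501264 + 0.7048×0.413472 = 0.439388
  M+6: 0.7048×0.501264 = 0.353291
Scale to base peak (0.439388) = 100: 5.73 : 41.46 : 100.00 : 80.41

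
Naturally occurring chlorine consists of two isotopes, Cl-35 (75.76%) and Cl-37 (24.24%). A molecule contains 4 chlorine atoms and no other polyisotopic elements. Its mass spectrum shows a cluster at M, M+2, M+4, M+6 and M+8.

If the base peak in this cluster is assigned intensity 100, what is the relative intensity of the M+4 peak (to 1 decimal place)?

48.0

(0.7576 + 0.2424)^4 gives M 0.3294, M+2 0.4216, M+4 0.2023, M+6 0.0432, M+8 0.0035; the largest is M+2.
P(M+2) = C(4,1) × 0.7576^3 × 0.2424^1 = 4 × 0.4348304 × 0.2424 = 0.421612 (base)
P(M+4) = C(4,2) × 0.7576^2 × 0.2424^2 = 6 × 0.57395776 × 0.05875776 = 0.202347
Relative intensity = 0.202347 / 0.421612 × 100 = 48.0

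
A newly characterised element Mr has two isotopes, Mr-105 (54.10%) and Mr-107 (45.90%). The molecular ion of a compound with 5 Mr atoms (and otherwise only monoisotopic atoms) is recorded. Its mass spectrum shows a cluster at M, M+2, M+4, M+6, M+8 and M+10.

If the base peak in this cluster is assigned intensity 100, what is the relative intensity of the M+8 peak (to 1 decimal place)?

Binomial terms of (0.5410 + 0.4590)^5: M 0.0463, M+2 0.1966, M+4 0.3336, M+6 0.2830, M+8 0.1201, M+10 0.0204 → M+4 is the base peak.
P(M+4) = C(5,2) × 0.5410^3 × 0.4590^2 = 10 × 0.15834042 × 0.210681 = 0.333593 (base)
P(M+8) = C(5,4) × 0.5410^1 × 0.4590^4 = 5 × 0.5410 × 0.04438648 = 0.120065
Relative intensity = 0.120065 / 0.333593 × 100 = 36.0

36.0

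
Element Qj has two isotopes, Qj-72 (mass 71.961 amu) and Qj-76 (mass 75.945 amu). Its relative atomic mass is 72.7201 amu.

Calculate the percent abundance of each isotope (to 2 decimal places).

Qj-72: 80.95%, Qj-76: 19.05%

With x = fraction of Qj-72 (so Qj-76 is 1 − x):
71.961·x + 75.945·(1 − x) = 72.7201
(71.961 − 75.945)·x = 72.7201 − 75.945
x = -3.2249 / -3.984 = 0.80946 → 80.95% Qj-72, 19.05% Qj-76.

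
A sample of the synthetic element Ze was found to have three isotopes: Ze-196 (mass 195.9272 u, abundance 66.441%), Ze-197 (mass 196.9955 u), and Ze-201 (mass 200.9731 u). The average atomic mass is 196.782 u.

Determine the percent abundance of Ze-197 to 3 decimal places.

Let x and y be the fractions of Ze-197 and Ze-201. Then x + y = 1 − 0.66441 = 0.33559 and 196.9955x + 200.9731y = 196.782 − 0.66441×195.9272 = 66.606009048.
Substituting: 196.9955x + 200.9731(0.33559 − x) = 66.606009048
(196.9955 − 200.9731)x = -0.838553581  ⇒  x = 0.21082, y = 0.12477
Ze-197: 21.082%, Ze-201: 12.477%.

21.082%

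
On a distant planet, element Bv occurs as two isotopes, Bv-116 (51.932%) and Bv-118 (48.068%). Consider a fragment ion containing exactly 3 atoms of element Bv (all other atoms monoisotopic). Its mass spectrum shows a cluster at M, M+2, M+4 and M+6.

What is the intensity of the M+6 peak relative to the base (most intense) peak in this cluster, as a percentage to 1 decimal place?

28.6%

(0.51932 + 0.48068)^3 gives M 0.1401, M+2 0.3889, M+4 0.3600, M+6 0.1111; the largest is M+2.
P(M+2) = C(3,1) × 0.51932^2 × 0.48068^1 = 3 × 0.26969326 × 0.48068 = 0.388908 (base)
P(M+6) = C(3,3) × 0.51932^0 × 0.48068^3 = 1 × 1.0000 × 0.11106268 = 0.111063
Relative intensity = 0.111063 / 0.388908 × 100 = 28.6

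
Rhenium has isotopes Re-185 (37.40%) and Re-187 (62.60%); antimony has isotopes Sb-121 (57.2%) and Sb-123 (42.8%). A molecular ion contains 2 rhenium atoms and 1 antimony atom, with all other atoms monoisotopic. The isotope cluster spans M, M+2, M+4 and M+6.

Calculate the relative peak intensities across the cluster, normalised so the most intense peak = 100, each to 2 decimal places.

Rhenium pattern (n=2): 0.139876 : 0.468248 : 0.391876
Antimony pattern (n=1): 0.5720 : 0.4280
Convolve the two distributions (both contribute in 2-u steps):
  M: 0.139876×0.5720 = 0.080009
  M+2: 0.139876×0.4280 + 0.468248×0.5720 = 0.327705
  M+4: 0.468248×0.4280 + 0.391876×0.5720 = 0.424563
  M+6: 0.391876×0.4280 = 0.167723
Scale to base peak (0.424563) = 100: 18.85 : 77.19 : 100.00 : 39.50

18.85 : 77.19 : 100.00 : 39.50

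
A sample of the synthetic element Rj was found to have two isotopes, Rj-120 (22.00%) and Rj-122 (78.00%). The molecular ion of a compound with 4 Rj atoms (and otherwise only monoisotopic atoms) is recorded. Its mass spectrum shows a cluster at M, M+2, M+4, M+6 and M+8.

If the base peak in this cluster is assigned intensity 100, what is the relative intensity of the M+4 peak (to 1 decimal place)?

(0.2200 + 0.7800)^4 gives M 0.0023, M+2 0.0332, M+4 0.1767, M+6 0.4176, M+8 0.3702; the largest is M+6.
P(M+6) = C(4,3) × 0.2200^1 × 0.7800^3 = 4 × 0.2200 × 0.474552 = 0.417606 (base)
P(M+4) = C(4,2) × 0.2200^2 × 0.7800^2 = 6 × 0.0484 × 0.6084 = 0.176679
Relative intensity = 0.176679 / 0.417606 × 100 = 42.3

42.3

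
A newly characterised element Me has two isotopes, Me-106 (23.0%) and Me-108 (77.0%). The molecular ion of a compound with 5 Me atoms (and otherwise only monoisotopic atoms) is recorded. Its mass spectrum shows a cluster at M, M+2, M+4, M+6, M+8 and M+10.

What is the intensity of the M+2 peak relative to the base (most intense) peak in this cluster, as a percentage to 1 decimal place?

2.7%

Binomial terms of (0.230 + 0.770)^5: M 0.0006, M+2 0.0108, M+4 0.0721, M+6 0.2415, M+8 0.4043, M+10 0.2707 → M+8 is the base peak.
P(M+8) = C(5,4) × 0.230^1 × 0.770^4 = 5 × 0.2300 × 0.35153041 = 0.404260 (base)
P(M+2) = C(5,1) × 0.230^4 × 0.770^1 = 5 × 0.00279841 × 0.7700 = 0.010774
Relative intensity = 0.010774 / 0.404260 × 100 = 2.7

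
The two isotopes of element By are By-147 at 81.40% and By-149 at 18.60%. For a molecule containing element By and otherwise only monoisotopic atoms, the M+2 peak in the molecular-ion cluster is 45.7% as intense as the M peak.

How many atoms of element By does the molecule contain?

The M+2/M ratio from n By atoms is n · q/p = n · 0.1860/0.8140.
n = 0.457 × 0.8140/0.1860 = 2.00 ≈ 2

2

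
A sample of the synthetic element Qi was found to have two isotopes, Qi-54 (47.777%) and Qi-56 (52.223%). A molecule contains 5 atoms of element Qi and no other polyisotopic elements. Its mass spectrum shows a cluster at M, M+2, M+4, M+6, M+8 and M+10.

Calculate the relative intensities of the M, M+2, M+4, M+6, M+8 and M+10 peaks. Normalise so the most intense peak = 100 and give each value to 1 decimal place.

7.7 : 41.8 : 91.5 : 100.0 : 54.7 : 11.9

Expanding (0.47777 + 0.52223)^5:
P(M) = 0.47777^5 = 0.024894
P(M+2) = 5 × 0.47777^4 × 0.52223^1 = 0.136053
P(M+4) = 10 × 0.47777^3 × 0.52223^2 = 0.297427
P(M+6) = 10 × 0.47777^2 × 0.52223^3 = 0.325105
P(M+8) = 5 × 0.47777^1 × 0.52223^4 = 0.177679
P(M+10) = 0.52223^5 = 0.038843
The M+6 peak is largest (0.325105); scaling to 100 gives 7.7 : 41.8 : 91.5 : 100.0 : 54.7 : 11.9.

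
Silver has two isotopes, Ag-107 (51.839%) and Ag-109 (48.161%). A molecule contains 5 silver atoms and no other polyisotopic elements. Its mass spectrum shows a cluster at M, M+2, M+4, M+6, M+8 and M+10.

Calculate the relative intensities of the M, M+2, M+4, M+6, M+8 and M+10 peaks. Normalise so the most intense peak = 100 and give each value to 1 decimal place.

The 5 Ag atoms are independent, so intensities follow the terms of (0.51839 + 0.48161)^5.
P(M) = 0.51839^5 = 0.037435
P(M+2) = 5 × 0.51839^4 × 0.48161^1 = 0.173897
P(M+4) = 10 × 0.51839^3 × 0.48161^2 = 0.323118
P(M+6) = 10 × 0.51839^2 × 0.48161^3 = 0.300192
P(M+8) = 5 × 0.51839^1 × 0.48161^4 = 0.139447
P(M+10) = 0.48161^5 = 0.025911
The M+4 peak is largest (0.323118); scaling to 100 gives 11.6 : 53.8 : 100.0 : 92.9 : 43.2 : 8.0.

11.6 : 53.8 : 100.0 : 92.9 : 43.2 : 8.0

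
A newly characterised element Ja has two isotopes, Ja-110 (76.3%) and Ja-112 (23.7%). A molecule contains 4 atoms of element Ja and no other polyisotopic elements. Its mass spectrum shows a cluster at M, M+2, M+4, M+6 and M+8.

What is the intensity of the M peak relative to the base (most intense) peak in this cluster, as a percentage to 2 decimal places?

(0.763 + 0.237)^4 gives M 0.3389, M+2 0.4211, M+4 0.1962, M+6 0.0406, M+8 0.0032; the largest is M+2.
P(M+2) = C(4,1) × 0.763^3 × 0.237^1 = 4 × 0.44419495 × 0.2370 = 0.421097 (base)
P(M) = C(4,0) × 0.763^4 × 0.237^0 = 1 × 0.33892074 × 1.0000 = 0.338921
Relative intensity = 0.338921 / 0.421097 × 100 = 80.49

80.49%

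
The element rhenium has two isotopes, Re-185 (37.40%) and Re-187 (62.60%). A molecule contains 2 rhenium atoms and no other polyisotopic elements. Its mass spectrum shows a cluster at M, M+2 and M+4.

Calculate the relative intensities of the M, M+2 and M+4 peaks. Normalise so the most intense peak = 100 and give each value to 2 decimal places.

29.87 : 100.00 : 83.69

The 2 Re atoms are independent, so intensities follow the terms of (0.3740 + 0.6260)^2.
P(M) = 0.3740^2 = 0.139876
P(M+2) = 2 × 0.3740^1 × 0.6260^1 = 0.468248
P(M+4) = 0.6260^2 = 0.391876
The M+2 peak is largest (0.468248); scaling to 100 gives 29.87 : 100.00 : 83.69.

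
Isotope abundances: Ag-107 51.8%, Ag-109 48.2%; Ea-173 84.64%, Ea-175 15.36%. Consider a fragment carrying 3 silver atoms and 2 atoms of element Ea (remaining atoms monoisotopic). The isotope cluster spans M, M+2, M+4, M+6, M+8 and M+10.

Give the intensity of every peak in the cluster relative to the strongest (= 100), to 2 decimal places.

27.45 : 86.58 : 100.00 : 50.51 : 10.37 : 0.73

Silver pattern (n=3): 0.13899183 : 0.3879965 : 0.3610315 : 0.11198017
Element Ea pattern (n=2): 0.71639296 : 0.26001408 : 0.02359296
Convolve the two distributions (both contribute in 2-u steps):
  M: 0.13899183×0.71639296 = 0.099573
  M+2: 0.13899183×0.26001408 + 0.3879965×0.71639296 = 0.314098
  M+4: 0.13899183×0.02359296 + 0.3879965×0.26001408 + 0.3610315×0.71639296 = 0.362804
  M+6: 0.3879965×0.02359296 + 0.3610315×0.26001408 + 0.11198017×0.71639296 = 0.183249
  M+8: 0.3610315×0.02359296 + 0.11198017×0.26001408 = 0.037634
  M+10: 0.11198017×0.02359296 = 0.002642
Scale to base peak (0.362804) = 100: 27.45 : 86.58 : 100.00 : 50.51 : 10.37 : 0.73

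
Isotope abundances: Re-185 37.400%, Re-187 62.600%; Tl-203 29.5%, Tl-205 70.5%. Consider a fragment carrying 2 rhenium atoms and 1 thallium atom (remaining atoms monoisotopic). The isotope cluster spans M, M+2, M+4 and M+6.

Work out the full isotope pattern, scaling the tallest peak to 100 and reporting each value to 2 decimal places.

Rhenium pattern (n=2): 0.139876 : 0.468248 : 0.391876
Thallium pattern (n=1): 0.2950 : 0.7050
Convolve the two distributions (both contribute in 2-u steps):
  M: 0.139876×0.2950 = 0.041263
  M+2: 0.139876×0.7050 + 0.468248×0.2950 = 0.236746
  M+4: 0.468248×0.7050 + 0.391876×0.2950 = 0.445718
  M+6: 0.391876×0.7050 = 0.276273
Scale to base peak (0.445718) = 100: 9.26 : 53.12 : 100.00 : 61.98

9.26 : 53.12 : 100.00 : 61.98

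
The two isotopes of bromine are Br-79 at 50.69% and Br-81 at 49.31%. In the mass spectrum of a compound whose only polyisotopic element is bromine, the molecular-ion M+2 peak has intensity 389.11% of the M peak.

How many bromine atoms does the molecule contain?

4

With n Br atoms, P(M+2)/P(M) = C(n,1)·p^(n−1)q / p^n = n·q/p = n · 0.4931/0.5069.
n = 3.8911 × 0.5069/0.4931 = 4.00 ≈ 4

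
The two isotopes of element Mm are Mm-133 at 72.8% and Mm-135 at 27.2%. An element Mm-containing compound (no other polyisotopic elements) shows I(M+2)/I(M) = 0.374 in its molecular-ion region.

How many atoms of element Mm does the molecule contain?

1

With n Mm atoms, P(M+2)/P(M) = C(n,1)·p^(n−1)q / p^n = n·q/p = n · 0.272/0.728.
n = 0.374 × 0.728/0.272 = 1.00 ≈ 1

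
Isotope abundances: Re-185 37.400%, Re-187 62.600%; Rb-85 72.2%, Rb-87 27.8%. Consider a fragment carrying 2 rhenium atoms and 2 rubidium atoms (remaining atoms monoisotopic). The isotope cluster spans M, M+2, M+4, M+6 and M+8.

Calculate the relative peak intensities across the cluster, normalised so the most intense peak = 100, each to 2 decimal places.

Rhenium pattern (n=2): 0.139876 : 0.468248 : 0.391876
Rubidium pattern (n=2): 0.521284 : 0.401432 : 0.077284
Convolve the two distributions (both contribute in 2-u steps):
  M: 0.139876×0.521284 = 0.072915
  M+2: 0.139876×0.401432 + 0.468248×0.521284 = 0.300241
  M+4: 0.139876×0.077284 + 0.468248×0.401432 + 0.391876×0.521284 = 0.403059
  M+6: 0.468248×0.077284 + 0.391876×0.401432 = 0.193500
  M+8: 0.391876×0.077284 = 0.030286
Scale to base peak (0.403059) = 100: 18.09 : 74.49 : 100.00 : 48.01 : 7.51

18.09 : 74.49 : 100.00 : 48.01 : 7.51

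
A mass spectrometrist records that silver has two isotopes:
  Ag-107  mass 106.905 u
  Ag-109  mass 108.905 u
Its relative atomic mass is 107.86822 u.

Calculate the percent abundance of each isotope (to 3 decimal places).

Ag-107: 51.839%, Ag-109: 48.161%

With x = fraction of Ag-107 (so Ag-109 is 1 − x):
106.905·x + 108.905·(1 − x) = 107.86822
(106.905 − 108.905)·x = 107.86822 − 108.905
x = -1.03678 / -2.000 = 0.51839 → 51.839% Ag-107, 48.161% Ag-109.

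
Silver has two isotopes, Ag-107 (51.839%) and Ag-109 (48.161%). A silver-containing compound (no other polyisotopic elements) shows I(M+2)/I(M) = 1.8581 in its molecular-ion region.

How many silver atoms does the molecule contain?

For n independent Ag atoms, I(M+2)/I(M) = n · (abundance Ag-109) / (abundance Ag-107) = n · 0.48161/0.51839.
n = 1.8581 × 0.51839/0.48161 = 2.00 ≈ 2

2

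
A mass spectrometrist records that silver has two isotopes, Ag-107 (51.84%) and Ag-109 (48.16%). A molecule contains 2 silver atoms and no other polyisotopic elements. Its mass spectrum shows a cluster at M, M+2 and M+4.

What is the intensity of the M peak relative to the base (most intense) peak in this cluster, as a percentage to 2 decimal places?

53.82%

Term probabilities: M 0.2687, M+2 0.4993, M+4 0.2319. Base peak = M+2.
P(M+2) = C(2,1) × 0.5184^1 × 0.4816^1 = 2 × 0.5184 × 0.4816 = 0.499323 (base)
P(M) = C(2,0) × 0.5184^2 × 0.4816^0 = 1 × 0.26873856 × 1.0000 = 0.268739
Relative intensity = 0.268739 / 0.499323 × 100 = 53.82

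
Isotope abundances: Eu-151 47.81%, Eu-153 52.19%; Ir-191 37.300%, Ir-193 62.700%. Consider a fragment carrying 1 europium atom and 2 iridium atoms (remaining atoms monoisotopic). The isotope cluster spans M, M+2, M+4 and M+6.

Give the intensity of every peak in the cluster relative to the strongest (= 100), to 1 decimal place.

Europium pattern (n=1): 0.4781 : 0.5219
Iridium pattern (n=2): 0.139129 : 0.467742 : 0.393129
Convolve the two distributions (both contribute in 2-u steps):
  M: 0.4781×0.139129 = 0.066518
  M+2: 0.4781×0.467742 + 0.5219×0.139129 = 0.296239
  M+4: 0.4781×0.393129 + 0.5219×0.467742 = 0.432070
  M+6: 0.5219×0.393129 = 0.205174
Scale to base peak (0.432070) = 100: 15.4 : 68.6 : 100.0 : 47.5

15.4 : 68.6 : 100.0 : 47.5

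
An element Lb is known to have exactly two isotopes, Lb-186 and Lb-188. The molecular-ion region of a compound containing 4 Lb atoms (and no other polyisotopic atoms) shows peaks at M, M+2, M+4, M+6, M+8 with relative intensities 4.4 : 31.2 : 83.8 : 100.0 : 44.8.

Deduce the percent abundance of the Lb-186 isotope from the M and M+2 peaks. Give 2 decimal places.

If p is the fraction of Lb that is Lb-186, then I(M+2)/I(M) = [C(4,1)·p^3·(1−p)] / p^4 = 4·(1−p)/p = 31.2/4.4 = 7.0909
(1−p)/p = 7.0909/4 = 1.7727  ⇒  p = 1/(1 + 1.7727) = 0.3607
Lb-186: 36.07%, Lb-188: 63.93%.

36.07%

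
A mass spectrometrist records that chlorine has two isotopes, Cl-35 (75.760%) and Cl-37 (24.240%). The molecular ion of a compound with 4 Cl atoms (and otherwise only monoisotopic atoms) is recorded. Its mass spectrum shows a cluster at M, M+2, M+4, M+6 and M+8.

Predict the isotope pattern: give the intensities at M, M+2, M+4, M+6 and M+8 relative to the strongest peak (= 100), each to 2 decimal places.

Each Cl atom is independently Cl-35 (p = 0.75760) or Cl-37 (q = 0.24240); the cluster is the binomial expansion (p + q)^4.
P(M) = 0.75760^4 = 0.329428
P(M+2) = 4 × 0.75760^3 × 0.24240^1 = 0.421612
P(M+4) = 6 × 0.75760^2 × 0.24240^2 = 0.202347
P(M+6) = 4 × 0.75760^1 × 0.24240^3 = 0.043162
P(M+8) = 0.24240^4 = 0.003452
The M+2 peak is largest (0.421612); scaling to 100 gives 78.14 : 100.00 : 47.99 : 10.24 : 0.82.

78.14 : 100.00 : 47.99 : 10.24 : 0.82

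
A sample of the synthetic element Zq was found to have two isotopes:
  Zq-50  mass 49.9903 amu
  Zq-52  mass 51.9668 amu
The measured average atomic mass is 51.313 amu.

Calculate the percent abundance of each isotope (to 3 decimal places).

Zq-50: 33.079%, Zq-52: 66.921%

With x = fraction of Zq-50 (so Zq-52 is 1 − x):
49.9903·x + 51.9668·(1 − x) = 51.313
(49.9903 − 51.9668)·x = 51.313 − 51.9668
x = -0.6538 / -1.9765 = 0.33079 → 33.079% Zq-50, 66.921% Zq-52.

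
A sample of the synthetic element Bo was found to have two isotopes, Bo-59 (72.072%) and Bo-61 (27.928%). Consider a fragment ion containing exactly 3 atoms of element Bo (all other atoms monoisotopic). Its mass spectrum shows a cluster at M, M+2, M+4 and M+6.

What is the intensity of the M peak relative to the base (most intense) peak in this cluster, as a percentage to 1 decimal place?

(0.72072 + 0.27928)^3 gives M 0.3744, M+2 0.4352, M+4 0.1686, M+6 0.0218; the largest is M+2.
P(M+2) = C(3,1) × 0.72072^2 × 0.27928^1 = 3 × 0.51943732 × 0.27928 = 0.435205 (base)
P(M) = C(3,0) × 0.72072^3 × 0.27928^0 = 1 × 0.37436886 × 1.0000 = 0.374369
Relative intensity = 0.374369 / 0.435205 × 100 = 86.0

86.0%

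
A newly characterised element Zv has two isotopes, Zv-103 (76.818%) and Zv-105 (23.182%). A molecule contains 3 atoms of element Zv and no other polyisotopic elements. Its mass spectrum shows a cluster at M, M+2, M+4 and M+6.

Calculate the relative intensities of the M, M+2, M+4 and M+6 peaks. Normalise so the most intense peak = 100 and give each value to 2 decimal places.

Expanding (0.76818 + 0.23182)^3:
P(M) = 0.76818^3 = 0.453303
P(M+2) = 3 × 0.76818^2 × 0.23182^1 = 0.410391
P(M+4) = 3 × 0.76818^1 × 0.23182^2 = 0.123847
P(M+6) = 0.23182^3 = 0.012458
The M peak is largest (0.453303); scaling to 100 gives 100.00 : 90.53 : 27.32 : 2.75.

100.00 : 90.53 : 27.32 : 2.75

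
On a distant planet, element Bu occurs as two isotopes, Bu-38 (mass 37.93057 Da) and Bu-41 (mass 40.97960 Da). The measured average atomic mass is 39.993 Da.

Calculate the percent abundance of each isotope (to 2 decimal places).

Writing the weighted mean with unknown fraction x of Bu-38:
37.93057·x + 40.97960·(1 − x) = 39.993
(37.93057 − 40.97960)·x = 39.993 − 40.97960
x = -0.98660 / -3.04903 = 0.32358 → 32.36% Bu-38, 67.64% Bu-41.

Bu-38: 32.36%, Bu-41: 67.64%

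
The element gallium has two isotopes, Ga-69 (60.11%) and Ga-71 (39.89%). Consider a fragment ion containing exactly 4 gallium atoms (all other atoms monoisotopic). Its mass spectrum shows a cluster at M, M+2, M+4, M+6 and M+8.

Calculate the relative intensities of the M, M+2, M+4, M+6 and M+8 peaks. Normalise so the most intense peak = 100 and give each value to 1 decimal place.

37.7 : 100.0 : 99.5 : 44.0 : 7.3

The 4 Ga atoms are independent, so intensities follow the terms of (0.6011 + 0.3989)^4.
P(M) = 0.6011^4 = 0.130553
P(M+2) = 4 × 0.6011^3 × 0.3989^1 = 0.346549
P(M+4) = 6 × 0.6011^2 × 0.3989^2 = 0.344963
P(M+6) = 4 × 0.6011^1 × 0.3989^3 = 0.152616
P(M+8) = 0.3989^4 = 0.025320
The M+2 peak is largest (0.346549); scaling to 100 gives 37.7 : 100.0 : 99.5 : 44.0 : 7.3.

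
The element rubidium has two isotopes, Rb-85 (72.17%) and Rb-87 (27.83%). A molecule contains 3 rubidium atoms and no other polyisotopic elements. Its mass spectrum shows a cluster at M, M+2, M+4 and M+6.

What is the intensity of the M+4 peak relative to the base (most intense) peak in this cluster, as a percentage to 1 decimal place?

Term probabilities: M 0.3759, M+2 0.4349, M+4 0.1677, M+6 0.0216. Base peak = M+2.
P(M+2) = C(3,1) × 0.7217^2 × 0.2783^1 = 3 × 0.52085089 × 0.2783 = 0.434858 (base)
P(M+4) = C(3,2) × 0.7217^1 × 0.2783^2 = 3 × 0.7217 × 0.07745089 = 0.167689
Relative intensity = 0.167689 / 0.434858 × 100 = 38.6

38.6%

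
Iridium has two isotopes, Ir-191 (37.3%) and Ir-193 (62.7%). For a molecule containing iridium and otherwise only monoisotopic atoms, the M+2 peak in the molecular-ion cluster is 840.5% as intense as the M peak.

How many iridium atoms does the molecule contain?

5

With n Ir atoms, P(M+2)/P(M) = C(n,1)·p^(n−1)q / p^n = n·q/p = n · 0.627/0.373.
n = 8.405 × 0.373/0.627 = 5.00 ≈ 5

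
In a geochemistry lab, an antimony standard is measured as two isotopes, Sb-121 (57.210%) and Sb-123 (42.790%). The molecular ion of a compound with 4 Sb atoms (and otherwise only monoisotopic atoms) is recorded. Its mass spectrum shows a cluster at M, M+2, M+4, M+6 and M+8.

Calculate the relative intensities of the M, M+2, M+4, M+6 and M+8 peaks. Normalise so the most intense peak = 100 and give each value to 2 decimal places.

29.79 : 89.13 : 100.00 : 49.86 : 9.32

The 4 Sb atoms are independent, so intensities follow the terms of (0.57210 + 0.42790)^4.
P(M) = 0.57210^4 = 0.107124
P(M+2) = 4 × 0.57210^3 × 0.42790^1 = 0.320493
P(M+4) = 6 × 0.57210^2 × 0.42790^2 = 0.359567
P(M+6) = 4 × 0.57210^1 × 0.42790^3 = 0.179291
P(M+8) = 0.42790^4 = 0.033525
The M+4 peak is largest (0.359567); scaling to 100 gives 29.79 : 89.13 : 100.00 : 49.86 : 9.32.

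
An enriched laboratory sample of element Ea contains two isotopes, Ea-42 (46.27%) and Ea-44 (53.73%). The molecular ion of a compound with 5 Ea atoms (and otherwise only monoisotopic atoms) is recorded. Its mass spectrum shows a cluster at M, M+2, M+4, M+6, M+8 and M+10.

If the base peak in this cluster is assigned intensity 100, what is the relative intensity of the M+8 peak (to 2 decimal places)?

(0.4627 + 0.5373)^5 gives M 0.0212, M+2 0.1231, M+4 0.2860, M+6 0.3321, M+8 0.1928, M+10 0.0448; the largest is M+6.
P(M+6) = C(5,3) × 0.4627^2 × 0.5373^3 = 10 × 0.21409129 × 0.15511383 = 0.332085 (base)
P(M+8) = C(5,4) × 0.4627^1 × 0.5373^4 = 5 × 0.4627 × 0.08334266 = 0.192813
Relative intensity = 0.192813 / 0.332085 × 100 = 58.06

58.06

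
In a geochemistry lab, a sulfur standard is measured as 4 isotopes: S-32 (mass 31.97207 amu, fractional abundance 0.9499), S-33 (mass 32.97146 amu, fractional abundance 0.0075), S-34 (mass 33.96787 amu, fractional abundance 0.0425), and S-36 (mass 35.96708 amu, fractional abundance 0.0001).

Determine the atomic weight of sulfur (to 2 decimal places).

32.06 amu

Average mass = Σ (abundance × isotope mass) = 0.9499 × 31.97207 + 0.0075 × 32.97146 + 0.0425 × 33.96787 + 0.0001 × 35.96708
= 30.370269 + 0.247286 + 1.443634 + 0.003597 = 32.064786 amu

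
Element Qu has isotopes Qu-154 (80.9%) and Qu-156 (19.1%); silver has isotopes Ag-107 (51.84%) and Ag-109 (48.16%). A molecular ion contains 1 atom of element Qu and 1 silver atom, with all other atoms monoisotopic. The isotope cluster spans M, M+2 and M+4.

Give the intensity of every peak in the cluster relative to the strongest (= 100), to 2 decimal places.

85.83 : 100.00 : 18.83

Element Qu pattern (n=1): 0.8090 : 0.1910
Silver pattern (n=1): 0.5184 : 0.4816
Convolve the two distributions (both contribute in 2-u steps):
  M: 0.8090×0.5184 = 0.419386
  M+2: 0.8090×0.4816 + 0.1910×0.5184 = 0.488629
  M+4: 0.1910×0.4816 = 0.091986
Scale to base peak (0.488629) = 100: 85.83 : 100.00 : 18.83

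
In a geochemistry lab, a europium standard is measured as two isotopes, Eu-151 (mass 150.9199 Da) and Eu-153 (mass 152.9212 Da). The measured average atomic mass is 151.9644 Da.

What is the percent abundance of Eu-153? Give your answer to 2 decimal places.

52.19%

Writing the weighted mean with unknown fraction x of Eu-151:
150.9199·x + 152.9212·(1 − x) = 151.9644
(150.9199 − 152.9212)·x = 151.9644 − 152.9212
x = -0.9568 / -2.0013 = 0.47809 → 47.81% Eu-151, 52.19% Eu-153.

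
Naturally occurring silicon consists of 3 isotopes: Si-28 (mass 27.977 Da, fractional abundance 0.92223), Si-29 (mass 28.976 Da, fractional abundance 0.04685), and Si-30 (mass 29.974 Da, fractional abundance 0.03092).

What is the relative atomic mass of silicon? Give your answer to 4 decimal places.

28.0856 Da

The abundance-weighted mean is 0.92223 × 27.977 + 0.04685 × 28.976 + 0.03092 × 29.974
= 25.80123 + 1.35753 + 0.92680 = 28.08556 Da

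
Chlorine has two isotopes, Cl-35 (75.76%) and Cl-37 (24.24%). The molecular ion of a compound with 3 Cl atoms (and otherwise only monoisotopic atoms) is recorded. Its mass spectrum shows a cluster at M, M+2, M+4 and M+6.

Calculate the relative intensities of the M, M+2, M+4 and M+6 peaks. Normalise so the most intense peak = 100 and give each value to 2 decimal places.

100.00 : 95.99 : 30.71 : 3.28

Each Cl atom is independently Cl-35 (p = 0.7576) or Cl-37 (q = 0.2424); the cluster is the binomial expansion (p + q)^3.
P(M) = 0.7576^3 = 0.434830
P(M+2) = 3 × 0.7576^2 × 0.2424^1 = 0.417382
P(M+4) = 3 × 0.7576^1 × 0.2424^2 = 0.133545
P(M+6) = 0.2424^3 = 0.014243
The M peak is largest (0.434830); scaling to 100 gives 100.00 : 95.99 : 30.71 : 3.28.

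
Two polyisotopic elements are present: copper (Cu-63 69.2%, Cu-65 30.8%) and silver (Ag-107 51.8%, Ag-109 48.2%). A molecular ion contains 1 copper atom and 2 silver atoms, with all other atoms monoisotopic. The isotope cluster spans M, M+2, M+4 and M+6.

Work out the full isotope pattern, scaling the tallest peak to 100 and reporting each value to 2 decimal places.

43.36 : 100.00 : 73.46 : 16.71

Copper pattern (n=1): 0.6920 : 0.3080
Silver pattern (n=2): 0.268324 : 0.499352 : 0.232324
Convolve the two distributions (both contribute in 2-u steps):
  M: 0.6920×0.268324 = 0.185680
  M+2: 0.6920×0.499352 + 0.3080×0.268324 = 0.428195
  M+4: 0.6920×0.232324 + 0.3080×0.499352 = 0.314569
  M+6: 0.3080×0.232324 = 0.071556
Scale to base peak (0.428195) = 100: 43.36 : 100.00 : 73.46 : 16.71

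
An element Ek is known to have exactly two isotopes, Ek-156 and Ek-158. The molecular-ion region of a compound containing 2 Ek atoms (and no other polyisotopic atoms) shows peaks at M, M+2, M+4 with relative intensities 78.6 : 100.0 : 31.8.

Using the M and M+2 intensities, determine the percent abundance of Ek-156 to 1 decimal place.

Write p for the Ek-156 fraction. I(M+2)/I(M) = [C(2,1)·p^1·(1−p)] / p^2 = 2·(1−p)/p = 100.0/78.6 = 1.2723
(1−p)/p = 1.2723/2 = 0.6361  ⇒  p = 1/(1 + 0.6361) = 0.6112
Ek-156: 61.1%, Ek-158: 38.9%.

61.1%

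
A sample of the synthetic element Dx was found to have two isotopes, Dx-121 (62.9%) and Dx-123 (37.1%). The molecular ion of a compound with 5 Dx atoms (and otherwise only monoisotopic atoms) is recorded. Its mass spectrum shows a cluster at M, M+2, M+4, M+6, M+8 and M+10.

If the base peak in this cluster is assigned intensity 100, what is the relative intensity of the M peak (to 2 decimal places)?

28.74

Term probabilities: M 0.0985, M+2 0.2904, M+4 0.3425, M+6 0.2020, M+8 0.0596, M+10 0.0070. Base peak = M+4.
P(M+4) = C(5,2) × 0.629^3 × 0.371^2 = 10 × 0.24885819 × 0.137641 = 0.342531 (base)
P(M) = C(5,0) × 0.629^5 × 0.371^0 = 1 × 0.0984585 × 1.0000 = 0.098459
Relative intensity = 0.098459 / 0.342531 × 100 = 28.74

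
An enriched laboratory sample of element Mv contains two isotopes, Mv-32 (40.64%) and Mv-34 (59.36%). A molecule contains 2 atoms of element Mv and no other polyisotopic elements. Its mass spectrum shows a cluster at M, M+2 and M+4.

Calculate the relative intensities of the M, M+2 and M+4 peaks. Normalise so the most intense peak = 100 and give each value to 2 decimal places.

Each Mv atom is independently Mv-32 (p = 0.4064) or Mv-34 (q = 0.5936); the cluster is the binomial expansion (p + q)^2.
P(M) = 0.4064^2 = 0.165161
P(M+2) = 2 × 0.4064^1 × 0.5936^1 = 0.482478
P(M+4) = 0.5936^2 = 0.352361
The M+2 peak is largest (0.482478); scaling to 100 gives 34.23 : 100.00 : 73.03.

34.23 : 100.00 : 73.03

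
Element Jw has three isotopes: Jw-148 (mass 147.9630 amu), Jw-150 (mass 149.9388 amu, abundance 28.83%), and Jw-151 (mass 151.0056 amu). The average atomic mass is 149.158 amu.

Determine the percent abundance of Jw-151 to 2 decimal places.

20.55%

The remaining 71.17% is split between Jw-148 (fraction x) and Jw-151 (fraction 0.7117 − x).
Substituting: 147.9630x + 151.0056(0.7117 − x) = 105.93064396
(147.9630 − 151.0056)x = -1.54004156  ⇒  x = 0.50616, y = 0.20554
Jw-148: 50.62%, Jw-151: 20.55%.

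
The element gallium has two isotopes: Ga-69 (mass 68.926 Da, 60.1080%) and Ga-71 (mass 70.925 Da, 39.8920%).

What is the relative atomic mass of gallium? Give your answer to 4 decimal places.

Average mass = Σ (abundance × isotope mass) = 0.601080 × 68.926 + 0.398920 × 70.925
= 41.43004 + 28.29340 = 69.72344 Da

69.7234 Da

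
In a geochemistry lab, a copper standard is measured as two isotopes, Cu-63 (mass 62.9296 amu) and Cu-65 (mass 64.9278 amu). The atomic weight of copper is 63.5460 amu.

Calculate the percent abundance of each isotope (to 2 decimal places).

With x = fraction of Cu-63 (so Cu-65 is 1 − x):
62.9296·x + 64.9278·(1 − x) = 63.5460
(62.9296 − 64.9278)·x = 63.5460 − 64.9278
x = -1.3818 / -1.9982 = 0.69152 → 69.15% Cu-63, 30.85% Cu-65.

Cu-63: 69.15%, Cu-65: 30.85%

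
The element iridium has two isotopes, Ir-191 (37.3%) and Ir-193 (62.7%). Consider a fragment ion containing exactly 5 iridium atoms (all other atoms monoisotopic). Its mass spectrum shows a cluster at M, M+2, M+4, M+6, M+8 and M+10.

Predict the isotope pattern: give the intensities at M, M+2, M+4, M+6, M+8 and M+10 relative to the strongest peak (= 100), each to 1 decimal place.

2.1 : 17.7 : 59.5 : 100.0 : 84.0 : 28.3

Each Ir atom is independently Ir-191 (p = 0.373) or Ir-193 (q = 0.627); the cluster is the binomial expansion (p + q)^5.
P(M) = 0.373^5 = 0.007220
P(M+2) = 5 × 0.373^4 × 0.627^1 = 0.060684
P(M+4) = 10 × 0.373^3 × 0.627^2 = 0.204015
P(M+6) = 10 × 0.373^2 × 0.627^3 = 0.342942
P(M+8) = 5 × 0.373^1 × 0.627^4 = 0.288237
P(M+10) = 0.627^5 = 0.096903
The M+6 peak is largest (0.342942); scaling to 100 gives 2.1 : 17.7 : 59.5 : 100.0 : 84.0 : 28.3.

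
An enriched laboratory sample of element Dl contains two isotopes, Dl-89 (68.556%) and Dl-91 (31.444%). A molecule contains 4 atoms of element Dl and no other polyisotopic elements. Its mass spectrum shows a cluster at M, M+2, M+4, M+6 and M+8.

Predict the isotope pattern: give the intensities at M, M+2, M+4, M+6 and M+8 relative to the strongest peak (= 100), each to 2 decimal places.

Expanding (0.68556 + 0.31444)^4:
P(M) = 0.68556^4 = 0.220893
P(M+2) = 4 × 0.68556^3 × 0.31444^1 = 0.405260
P(M+4) = 6 × 0.68556^2 × 0.31444^2 = 0.278816
P(M+6) = 4 × 0.68556^1 × 0.31444^3 = 0.085255
P(M+8) = 0.31444^4 = 0.009776
The M+2 peak is largest (0.405260); scaling to 100 gives 54.51 : 100.00 : 68.80 : 21.04 : 2.41.

54.51 : 100.00 : 68.80 : 21.04 : 2.41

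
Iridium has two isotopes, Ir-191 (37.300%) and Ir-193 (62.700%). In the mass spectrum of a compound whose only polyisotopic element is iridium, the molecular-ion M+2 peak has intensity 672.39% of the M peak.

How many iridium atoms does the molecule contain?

For n independent Ir atoms, I(M+2)/I(M) = n · (abundance Ir-193) / (abundance Ir-191) = n · 0.62700/0.37300.
n = 6.7239 × 0.37300/0.62700 = 4.00 ≈ 4

4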